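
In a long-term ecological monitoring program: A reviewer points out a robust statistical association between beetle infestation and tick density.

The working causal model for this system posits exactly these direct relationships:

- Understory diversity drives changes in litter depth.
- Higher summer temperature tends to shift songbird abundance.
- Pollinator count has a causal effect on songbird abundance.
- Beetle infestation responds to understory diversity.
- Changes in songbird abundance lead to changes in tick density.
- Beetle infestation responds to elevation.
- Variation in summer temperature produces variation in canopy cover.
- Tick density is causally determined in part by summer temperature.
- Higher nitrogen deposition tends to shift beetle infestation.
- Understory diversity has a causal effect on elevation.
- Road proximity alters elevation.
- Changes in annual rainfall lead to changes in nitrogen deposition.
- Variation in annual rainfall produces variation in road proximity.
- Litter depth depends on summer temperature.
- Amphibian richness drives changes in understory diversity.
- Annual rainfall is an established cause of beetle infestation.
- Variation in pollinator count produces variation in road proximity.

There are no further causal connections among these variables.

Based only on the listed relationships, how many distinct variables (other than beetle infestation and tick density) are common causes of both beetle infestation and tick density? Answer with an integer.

1

The common causes are: pollinator count (to beetle infestation via pollinator count → road proximity → elevation → beetle infestation; to tick density via pollinator count → songbird abundance → tick density).
Every other variable lacks a causal path to at least one of beetle infestation and tick density.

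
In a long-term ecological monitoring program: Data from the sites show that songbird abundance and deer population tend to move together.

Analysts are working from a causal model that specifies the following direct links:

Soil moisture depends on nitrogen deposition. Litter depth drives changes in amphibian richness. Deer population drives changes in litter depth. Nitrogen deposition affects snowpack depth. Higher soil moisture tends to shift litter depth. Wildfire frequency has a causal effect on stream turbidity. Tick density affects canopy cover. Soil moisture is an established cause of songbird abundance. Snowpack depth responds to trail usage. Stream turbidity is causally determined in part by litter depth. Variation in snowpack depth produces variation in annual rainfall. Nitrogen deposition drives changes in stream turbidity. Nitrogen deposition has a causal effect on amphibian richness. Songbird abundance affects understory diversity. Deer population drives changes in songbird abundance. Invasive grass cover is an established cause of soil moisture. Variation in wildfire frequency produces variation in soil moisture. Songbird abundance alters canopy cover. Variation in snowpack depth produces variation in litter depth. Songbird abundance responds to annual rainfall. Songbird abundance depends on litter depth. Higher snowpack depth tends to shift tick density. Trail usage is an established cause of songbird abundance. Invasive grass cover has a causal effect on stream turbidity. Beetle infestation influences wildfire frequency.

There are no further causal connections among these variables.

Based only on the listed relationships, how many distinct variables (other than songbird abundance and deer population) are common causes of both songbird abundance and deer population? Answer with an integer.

0

No listed variable has a causal path to both songbird abundance and deer population, so there are no common causes.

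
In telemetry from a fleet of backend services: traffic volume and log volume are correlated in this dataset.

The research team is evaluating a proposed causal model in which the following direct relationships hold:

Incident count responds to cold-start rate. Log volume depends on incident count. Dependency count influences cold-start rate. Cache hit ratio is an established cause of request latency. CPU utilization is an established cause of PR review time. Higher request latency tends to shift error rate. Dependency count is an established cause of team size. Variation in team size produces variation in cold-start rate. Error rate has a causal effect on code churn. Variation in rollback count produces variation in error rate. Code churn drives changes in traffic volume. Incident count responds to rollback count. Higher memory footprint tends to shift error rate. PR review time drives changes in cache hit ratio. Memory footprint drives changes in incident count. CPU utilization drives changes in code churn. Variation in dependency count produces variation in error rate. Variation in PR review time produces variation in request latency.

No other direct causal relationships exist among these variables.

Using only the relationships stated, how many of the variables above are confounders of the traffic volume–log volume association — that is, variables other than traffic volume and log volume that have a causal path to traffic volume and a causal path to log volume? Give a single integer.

3

The common causes are: dependency count (to traffic volume via dependency count → error rate → code churn → traffic volume; to log volume via dependency count → cold-start rate → incident count → log volume); memory footprint (to traffic volume via memory footprint → error rate → code churn → traffic volume; to log volume via memory footprint → incident count → log volume); rollback count (to traffic volume via rollback count → error rate → code churn → traffic volume; to log volume via rollback count → incident count → log volume).
Every other variable lacks a causal path to at least one of traffic volume and log volume.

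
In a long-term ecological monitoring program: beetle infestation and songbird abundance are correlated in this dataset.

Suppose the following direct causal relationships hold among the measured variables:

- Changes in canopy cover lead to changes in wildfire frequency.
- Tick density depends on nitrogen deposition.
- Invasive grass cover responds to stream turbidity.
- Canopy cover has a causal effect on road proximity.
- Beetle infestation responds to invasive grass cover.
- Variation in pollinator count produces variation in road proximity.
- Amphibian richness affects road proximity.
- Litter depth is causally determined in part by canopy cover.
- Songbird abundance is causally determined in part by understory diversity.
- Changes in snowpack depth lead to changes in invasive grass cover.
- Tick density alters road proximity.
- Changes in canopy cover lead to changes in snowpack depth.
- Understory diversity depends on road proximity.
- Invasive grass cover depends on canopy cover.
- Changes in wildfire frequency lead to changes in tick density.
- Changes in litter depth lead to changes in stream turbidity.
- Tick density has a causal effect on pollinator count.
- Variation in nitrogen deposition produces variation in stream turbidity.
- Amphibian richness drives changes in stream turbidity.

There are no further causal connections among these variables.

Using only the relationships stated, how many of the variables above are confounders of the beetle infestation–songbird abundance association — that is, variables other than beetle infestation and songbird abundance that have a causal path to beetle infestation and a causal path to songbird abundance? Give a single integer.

3

The common causes are: amphibian richness (to beetle infestation via amphibian richness → stream turbidity → invasive grass cover → beetle infestation; to songbird abundance via amphibian richness → road proximity → understory diversity → songbird abundance); canopy cover (to beetle infestation via canopy cover → invasive grass cover → beetle infestation; to songbird abundance via canopy cover → road proximity → understory diversity → songbird abundance); nitrogen deposition (to beetle infestation via nitrogen deposition → stream turbidity → invasive grass cover → beetle infestation; to songbird abundance via nitrogen deposition → tick density → road proximity → understory diversity → songbird abundance).
Every other variable lacks a causal path to at least one of beetle infestation and songbird abundance.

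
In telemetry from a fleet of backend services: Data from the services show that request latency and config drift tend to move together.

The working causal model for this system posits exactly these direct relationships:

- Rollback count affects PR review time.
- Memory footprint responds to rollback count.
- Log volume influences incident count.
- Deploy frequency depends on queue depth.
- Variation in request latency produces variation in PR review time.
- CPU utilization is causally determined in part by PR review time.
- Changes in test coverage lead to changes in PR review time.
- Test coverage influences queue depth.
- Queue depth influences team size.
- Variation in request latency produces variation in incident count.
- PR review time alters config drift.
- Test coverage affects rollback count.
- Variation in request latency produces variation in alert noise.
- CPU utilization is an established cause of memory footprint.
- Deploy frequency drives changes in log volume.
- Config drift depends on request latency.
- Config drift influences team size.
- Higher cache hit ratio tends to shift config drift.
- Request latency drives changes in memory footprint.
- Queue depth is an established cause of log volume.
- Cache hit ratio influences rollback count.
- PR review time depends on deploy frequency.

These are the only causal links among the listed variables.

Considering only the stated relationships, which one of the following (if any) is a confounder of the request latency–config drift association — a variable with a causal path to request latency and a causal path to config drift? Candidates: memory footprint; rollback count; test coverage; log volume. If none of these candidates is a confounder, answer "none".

None of the listed candidates has causal paths to both request latency and config drift in the stated relationships, so none is a common cause.

none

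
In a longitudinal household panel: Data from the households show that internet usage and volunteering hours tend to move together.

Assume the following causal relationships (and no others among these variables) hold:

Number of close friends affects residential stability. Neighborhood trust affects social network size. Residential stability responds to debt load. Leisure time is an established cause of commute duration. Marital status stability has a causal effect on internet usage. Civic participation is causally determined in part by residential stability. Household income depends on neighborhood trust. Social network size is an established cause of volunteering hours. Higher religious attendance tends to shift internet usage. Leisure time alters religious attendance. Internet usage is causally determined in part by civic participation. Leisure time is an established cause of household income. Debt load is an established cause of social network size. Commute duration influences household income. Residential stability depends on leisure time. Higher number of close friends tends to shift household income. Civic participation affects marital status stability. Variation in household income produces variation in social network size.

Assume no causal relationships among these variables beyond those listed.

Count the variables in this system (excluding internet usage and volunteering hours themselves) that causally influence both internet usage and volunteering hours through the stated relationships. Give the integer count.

3

The common causes are: debt load (to internet usage via debt load → residential stability → civic participation → internet usage; to volunteering hours via debt load → social network size → volunteering hours); leisure time (to internet usage via leisure time → religious attendance → internet usage; to volunteering hours via leisure time → household income → social network size → volunteering hours); number of close friends (to internet usage via number of close friends → residential stability → civic participation → internet usage; to volunteering hours via number of close friends → household income → social network size → volunteering hours).
Every other variable lacks a causal path to at least one of internet usage and volunteering hours.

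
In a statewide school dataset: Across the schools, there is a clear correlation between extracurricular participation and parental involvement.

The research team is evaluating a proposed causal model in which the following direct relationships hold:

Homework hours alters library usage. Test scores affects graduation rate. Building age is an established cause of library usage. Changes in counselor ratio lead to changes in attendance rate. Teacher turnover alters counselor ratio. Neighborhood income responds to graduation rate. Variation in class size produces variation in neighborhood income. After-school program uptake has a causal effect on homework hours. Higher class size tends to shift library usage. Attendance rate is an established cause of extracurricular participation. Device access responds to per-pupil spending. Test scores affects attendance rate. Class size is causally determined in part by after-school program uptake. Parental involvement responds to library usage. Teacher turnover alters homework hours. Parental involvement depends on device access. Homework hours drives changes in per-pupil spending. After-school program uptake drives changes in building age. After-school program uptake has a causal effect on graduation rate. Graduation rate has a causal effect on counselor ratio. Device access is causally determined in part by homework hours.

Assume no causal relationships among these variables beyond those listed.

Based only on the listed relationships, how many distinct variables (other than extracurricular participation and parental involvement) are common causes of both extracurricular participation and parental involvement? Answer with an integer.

The common causes are: after-school program uptake (to extracurricular participation via after-school program uptake → graduation rate → counselor ratio → attendance rate → extracurricular participation; to parental involvement via after-school program uptake → building age → library usage → parental involvement); teacher turnover (to extracurricular participation via teacher turnover → counselor ratio → attendance rate → extracurricular participation; to parental involvement via teacher turnover → homework hours → device access → parental involvement).
Every other variable lacks a causal path to at least one of extracurricular participation and parental involvement.

2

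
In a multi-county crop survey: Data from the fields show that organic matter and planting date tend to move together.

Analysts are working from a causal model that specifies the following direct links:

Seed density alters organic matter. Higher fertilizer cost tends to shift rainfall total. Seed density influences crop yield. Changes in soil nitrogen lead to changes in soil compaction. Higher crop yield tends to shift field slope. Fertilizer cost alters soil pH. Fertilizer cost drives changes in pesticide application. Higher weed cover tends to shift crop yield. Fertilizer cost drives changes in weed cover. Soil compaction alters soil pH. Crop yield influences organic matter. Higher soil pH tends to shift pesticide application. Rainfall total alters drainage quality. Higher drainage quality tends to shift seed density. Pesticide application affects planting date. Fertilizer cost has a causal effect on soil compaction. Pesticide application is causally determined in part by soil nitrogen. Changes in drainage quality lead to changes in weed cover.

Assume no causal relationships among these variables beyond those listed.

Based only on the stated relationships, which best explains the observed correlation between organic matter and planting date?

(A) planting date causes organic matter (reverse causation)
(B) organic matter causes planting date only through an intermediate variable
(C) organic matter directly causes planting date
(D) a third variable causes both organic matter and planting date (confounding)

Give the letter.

Fertilizer cost causes organic matter (fertilizer cost → weed cover → crop yield → organic matter) and planting date (fertilizer cost → pesticide application → planting date) — a common cause creating the correlation.
There is no stated path from organic matter to planting date or from planting date to organic matter, so neither direct nor reverse causation applies.

D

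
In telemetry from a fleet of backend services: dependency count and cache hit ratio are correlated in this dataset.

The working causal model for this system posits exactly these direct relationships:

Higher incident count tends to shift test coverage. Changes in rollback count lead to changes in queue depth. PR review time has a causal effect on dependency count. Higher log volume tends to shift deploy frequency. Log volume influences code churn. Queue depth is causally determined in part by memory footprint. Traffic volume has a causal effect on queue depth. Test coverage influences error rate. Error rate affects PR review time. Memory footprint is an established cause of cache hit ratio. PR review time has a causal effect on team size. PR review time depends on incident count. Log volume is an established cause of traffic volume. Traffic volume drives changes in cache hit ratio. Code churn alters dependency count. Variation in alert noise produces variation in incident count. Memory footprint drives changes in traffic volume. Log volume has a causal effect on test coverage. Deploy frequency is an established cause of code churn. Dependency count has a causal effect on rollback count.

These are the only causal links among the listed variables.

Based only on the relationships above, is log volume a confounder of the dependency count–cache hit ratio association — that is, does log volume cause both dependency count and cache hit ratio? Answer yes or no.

Log volume has a causal path to dependency count (log volume → code churn → dependency count) and to cache hit ratio (log volume → traffic volume → cache hit ratio), so it is a common cause of both — a confounder.

yes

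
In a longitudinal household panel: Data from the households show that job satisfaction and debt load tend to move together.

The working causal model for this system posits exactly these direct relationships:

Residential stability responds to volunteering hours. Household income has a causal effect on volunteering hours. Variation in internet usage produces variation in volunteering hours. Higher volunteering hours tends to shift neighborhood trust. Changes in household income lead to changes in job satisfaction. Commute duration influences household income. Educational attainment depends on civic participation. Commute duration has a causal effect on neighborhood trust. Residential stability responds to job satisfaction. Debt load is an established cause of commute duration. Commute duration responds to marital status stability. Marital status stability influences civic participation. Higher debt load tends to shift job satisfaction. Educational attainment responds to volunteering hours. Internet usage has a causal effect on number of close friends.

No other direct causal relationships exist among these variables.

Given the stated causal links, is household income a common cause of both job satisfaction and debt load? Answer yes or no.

Household income has no stated causal path to debt load. A confounder must cause both variables, so household income does not qualify.

no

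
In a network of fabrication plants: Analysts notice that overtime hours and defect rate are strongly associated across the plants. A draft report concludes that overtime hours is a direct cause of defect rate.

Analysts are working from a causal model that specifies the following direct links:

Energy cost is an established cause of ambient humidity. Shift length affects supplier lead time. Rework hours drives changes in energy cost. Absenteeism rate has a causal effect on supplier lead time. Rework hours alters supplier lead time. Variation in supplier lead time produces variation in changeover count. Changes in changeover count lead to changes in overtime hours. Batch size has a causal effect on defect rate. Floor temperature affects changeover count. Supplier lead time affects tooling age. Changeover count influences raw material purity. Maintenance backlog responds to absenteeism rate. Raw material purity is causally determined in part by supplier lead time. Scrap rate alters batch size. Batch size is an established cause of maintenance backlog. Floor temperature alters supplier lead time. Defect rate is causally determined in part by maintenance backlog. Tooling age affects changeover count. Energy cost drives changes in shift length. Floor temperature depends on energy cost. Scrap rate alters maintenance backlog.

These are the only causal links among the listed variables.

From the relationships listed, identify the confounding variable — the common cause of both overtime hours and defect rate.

Absenteeism rate has a causal path to overtime hours (absenteeism rate → supplier lead time → changeover count → overtime hours) and a separate causal path to defect rate (absenteeism rate → maintenance backlog → defect rate), so it is a common cause of both.
No stated relationship gives overtime hours a causal route to defect rate, so the correlation is explained by the shared upstream cause rather than a direct effect.

absenteeism rate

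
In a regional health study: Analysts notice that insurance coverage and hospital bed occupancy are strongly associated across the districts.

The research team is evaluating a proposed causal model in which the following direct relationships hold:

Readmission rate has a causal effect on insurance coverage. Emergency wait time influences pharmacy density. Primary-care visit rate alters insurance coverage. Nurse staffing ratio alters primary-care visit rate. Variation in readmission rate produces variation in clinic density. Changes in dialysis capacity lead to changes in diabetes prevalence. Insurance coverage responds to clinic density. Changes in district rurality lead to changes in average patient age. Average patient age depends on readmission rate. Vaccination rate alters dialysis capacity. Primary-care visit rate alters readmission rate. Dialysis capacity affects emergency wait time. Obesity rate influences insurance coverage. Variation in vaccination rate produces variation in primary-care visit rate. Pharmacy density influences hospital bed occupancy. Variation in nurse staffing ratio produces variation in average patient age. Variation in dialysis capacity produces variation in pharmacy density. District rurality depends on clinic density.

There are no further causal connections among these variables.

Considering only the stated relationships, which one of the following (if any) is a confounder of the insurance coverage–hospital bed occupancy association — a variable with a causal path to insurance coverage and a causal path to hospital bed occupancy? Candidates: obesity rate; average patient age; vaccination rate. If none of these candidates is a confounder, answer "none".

vaccination rate

Vaccination rate causes insurance coverage (vaccination rate → primary-care visit rate → insurance coverage) and also causes hospital bed occupancy (vaccination rate → dialysis capacity → pharmacy density → hospital bed occupancy); it is a common cause of both.
Each of the other candidates lacks a causal path to at least one of insurance coverage and hospital bed occupancy, so they do not confound the relationship.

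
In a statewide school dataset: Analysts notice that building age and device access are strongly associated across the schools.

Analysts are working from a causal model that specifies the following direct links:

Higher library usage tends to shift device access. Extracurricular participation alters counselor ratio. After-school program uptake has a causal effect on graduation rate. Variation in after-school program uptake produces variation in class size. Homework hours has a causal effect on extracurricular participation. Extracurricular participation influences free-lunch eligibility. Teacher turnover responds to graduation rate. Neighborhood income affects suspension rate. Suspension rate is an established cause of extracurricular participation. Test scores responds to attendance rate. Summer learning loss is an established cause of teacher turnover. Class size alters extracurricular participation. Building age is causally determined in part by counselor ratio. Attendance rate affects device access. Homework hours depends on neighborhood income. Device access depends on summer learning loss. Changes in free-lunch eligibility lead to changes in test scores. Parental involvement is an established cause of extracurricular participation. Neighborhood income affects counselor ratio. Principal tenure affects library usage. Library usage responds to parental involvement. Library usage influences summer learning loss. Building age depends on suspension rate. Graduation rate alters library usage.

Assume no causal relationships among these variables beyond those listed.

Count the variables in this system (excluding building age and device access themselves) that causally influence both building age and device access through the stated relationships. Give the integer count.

2

The common causes are: after-school program uptake (to building age via after-school program uptake → class size → extracurricular participation → counselor ratio → building age; to device access via after-school program uptake → graduation rate → library usage → device access); parental involvement (to building age via parental involvement → extracurricular participation → counselor ratio → building age; to device access via parental involvement → library usage → device access).
Every other variable lacks a causal path to at least one of building age and device access.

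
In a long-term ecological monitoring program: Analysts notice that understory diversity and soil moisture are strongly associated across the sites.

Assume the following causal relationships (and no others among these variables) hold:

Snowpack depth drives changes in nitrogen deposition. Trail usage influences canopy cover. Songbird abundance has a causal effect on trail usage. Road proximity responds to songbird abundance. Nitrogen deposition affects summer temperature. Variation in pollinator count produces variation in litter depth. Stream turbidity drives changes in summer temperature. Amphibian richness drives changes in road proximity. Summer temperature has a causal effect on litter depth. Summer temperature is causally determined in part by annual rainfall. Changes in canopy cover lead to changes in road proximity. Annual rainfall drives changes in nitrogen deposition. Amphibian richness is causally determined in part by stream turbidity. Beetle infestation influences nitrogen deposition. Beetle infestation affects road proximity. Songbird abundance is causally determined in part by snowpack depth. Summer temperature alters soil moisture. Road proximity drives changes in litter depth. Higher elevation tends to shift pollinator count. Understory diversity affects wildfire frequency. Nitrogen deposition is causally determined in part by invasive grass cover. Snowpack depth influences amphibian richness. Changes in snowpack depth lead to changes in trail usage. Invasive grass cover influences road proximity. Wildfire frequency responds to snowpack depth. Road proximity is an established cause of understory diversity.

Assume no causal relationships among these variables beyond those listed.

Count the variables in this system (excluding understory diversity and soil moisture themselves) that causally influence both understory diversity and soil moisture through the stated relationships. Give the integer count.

4

The common causes are: beetle infestation (to understory diversity via beetle infestation → road proximity → understory diversity; to soil moisture via beetle infestation → nitrogen deposition → summer temperature → soil moisture); invasive grass cover (to understory diversity via invasive grass cover → road proximity → understory diversity; to soil moisture via invasive grass cover → nitrogen deposition → summer temperature → soil moisture); snowpack depth (to understory diversity via snowpack depth → amphibian richness → road proximity → understory diversity; to soil moisture via snowpack depth → nitrogen deposition → summer temperature → soil moisture); stream turbidity (to understory diversity via stream turbidity → amphibian richness → road proximity → understory diversity; to soil moisture via stream turbidity → summer temperature → soil moisture).
Every other variable lacks a causal path to at least one of understory diversity and soil moisture.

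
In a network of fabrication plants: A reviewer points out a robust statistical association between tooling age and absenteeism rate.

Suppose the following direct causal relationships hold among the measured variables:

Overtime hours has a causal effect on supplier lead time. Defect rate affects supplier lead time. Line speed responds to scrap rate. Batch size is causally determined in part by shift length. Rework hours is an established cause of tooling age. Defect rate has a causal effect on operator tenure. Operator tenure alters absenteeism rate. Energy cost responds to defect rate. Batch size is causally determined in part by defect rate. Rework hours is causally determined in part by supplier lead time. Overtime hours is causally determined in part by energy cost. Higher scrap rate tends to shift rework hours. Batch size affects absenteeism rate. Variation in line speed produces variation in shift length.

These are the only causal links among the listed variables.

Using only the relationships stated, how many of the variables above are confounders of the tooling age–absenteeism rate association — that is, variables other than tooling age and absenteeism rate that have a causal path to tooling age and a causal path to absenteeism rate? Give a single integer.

The common causes are: defect rate (to tooling age via defect rate → supplier lead time → rework hours → tooling age; to absenteeism rate via defect rate → batch size → absenteeism rate); scrap rate (to tooling age via scrap rate → rework hours → tooling age; to absenteeism rate via scrap rate → line speed → shift length → batch size → absenteeism rate).
Every other variable lacks a causal path to at least one of tooling age and absenteeism rate.

2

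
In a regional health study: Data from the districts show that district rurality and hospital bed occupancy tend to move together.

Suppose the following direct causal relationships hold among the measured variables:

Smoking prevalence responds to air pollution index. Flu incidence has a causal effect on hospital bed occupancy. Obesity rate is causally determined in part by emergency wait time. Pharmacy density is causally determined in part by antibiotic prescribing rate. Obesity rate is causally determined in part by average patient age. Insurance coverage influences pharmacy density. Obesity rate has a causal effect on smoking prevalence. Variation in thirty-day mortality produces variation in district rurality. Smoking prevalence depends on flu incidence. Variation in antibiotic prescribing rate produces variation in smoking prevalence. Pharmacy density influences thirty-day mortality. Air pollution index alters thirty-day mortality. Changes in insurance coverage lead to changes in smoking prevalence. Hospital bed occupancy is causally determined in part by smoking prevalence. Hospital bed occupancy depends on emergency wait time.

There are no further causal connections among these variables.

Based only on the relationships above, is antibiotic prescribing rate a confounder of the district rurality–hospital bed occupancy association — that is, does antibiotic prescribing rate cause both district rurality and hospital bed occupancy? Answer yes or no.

Antibiotic prescribing rate has a causal path to district rurality (antibiotic prescribing rate → pharmacy density → thirty-day mortality → district rurality) and to hospital bed occupancy (antibiotic prescribing rate → smoking prevalence → hospital bed occupancy), so it is a common cause of both — a confounder.

yes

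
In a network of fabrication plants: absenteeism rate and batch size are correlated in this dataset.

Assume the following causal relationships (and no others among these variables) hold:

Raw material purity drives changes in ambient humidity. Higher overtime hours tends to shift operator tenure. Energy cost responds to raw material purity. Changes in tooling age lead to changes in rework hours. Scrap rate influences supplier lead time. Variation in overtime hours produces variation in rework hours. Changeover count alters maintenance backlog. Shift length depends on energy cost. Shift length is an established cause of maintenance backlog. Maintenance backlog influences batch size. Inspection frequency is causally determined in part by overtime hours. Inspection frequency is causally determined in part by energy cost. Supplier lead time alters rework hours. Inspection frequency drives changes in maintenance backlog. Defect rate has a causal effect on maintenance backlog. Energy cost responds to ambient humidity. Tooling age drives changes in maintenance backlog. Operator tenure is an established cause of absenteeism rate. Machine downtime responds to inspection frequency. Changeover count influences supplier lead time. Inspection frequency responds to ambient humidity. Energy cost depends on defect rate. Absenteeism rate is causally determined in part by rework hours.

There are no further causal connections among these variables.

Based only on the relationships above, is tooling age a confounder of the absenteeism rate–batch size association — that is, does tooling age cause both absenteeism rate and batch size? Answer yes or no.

Tooling age has a causal path to absenteeism rate (tooling age → rework hours → absenteeism rate) and to batch size (tooling age → maintenance backlog → batch size), so it is a common cause of both — a confounder.

yes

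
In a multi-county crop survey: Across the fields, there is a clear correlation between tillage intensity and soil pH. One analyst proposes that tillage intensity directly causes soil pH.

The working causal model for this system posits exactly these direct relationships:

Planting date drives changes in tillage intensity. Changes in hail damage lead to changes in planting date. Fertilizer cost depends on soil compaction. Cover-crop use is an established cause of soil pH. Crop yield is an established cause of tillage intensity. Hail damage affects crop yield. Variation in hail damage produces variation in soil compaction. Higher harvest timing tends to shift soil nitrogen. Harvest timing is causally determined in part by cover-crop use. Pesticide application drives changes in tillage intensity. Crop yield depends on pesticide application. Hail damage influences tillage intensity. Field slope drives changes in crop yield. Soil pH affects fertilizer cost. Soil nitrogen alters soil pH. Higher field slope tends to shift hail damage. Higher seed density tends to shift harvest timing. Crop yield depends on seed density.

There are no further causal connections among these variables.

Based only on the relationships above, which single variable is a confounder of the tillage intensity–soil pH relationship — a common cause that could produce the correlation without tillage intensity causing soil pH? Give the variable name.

Seed density has a causal path to tillage intensity (seed density → crop yield → tillage intensity) and a separate causal path to soil pH (seed density → harvest timing → soil nitrogen → soil pH), so it is a common cause of both.
No stated relationship gives tillage intensity a causal route to soil pH, so the correlation is explained by the shared upstream cause rather than a direct effect.

seed density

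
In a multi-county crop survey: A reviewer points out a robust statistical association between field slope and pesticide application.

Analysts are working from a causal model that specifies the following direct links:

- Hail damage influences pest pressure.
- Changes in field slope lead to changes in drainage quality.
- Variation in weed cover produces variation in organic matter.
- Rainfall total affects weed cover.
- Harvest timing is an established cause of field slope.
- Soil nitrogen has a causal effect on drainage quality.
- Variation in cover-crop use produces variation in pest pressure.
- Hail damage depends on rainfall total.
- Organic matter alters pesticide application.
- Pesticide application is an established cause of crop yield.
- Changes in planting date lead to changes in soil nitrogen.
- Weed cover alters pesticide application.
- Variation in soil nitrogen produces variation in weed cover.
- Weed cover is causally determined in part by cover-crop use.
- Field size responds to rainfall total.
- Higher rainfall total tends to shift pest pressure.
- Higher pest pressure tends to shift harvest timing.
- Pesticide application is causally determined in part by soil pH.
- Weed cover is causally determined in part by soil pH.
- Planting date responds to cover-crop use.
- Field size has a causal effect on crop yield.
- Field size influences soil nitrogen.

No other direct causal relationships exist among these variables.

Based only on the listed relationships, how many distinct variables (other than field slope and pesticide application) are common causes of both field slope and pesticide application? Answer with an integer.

The common causes are: cover-crop use (to field slope via cover-crop use → pest pressure → harvest timing → field slope; to pesticide application via cover-crop use → weed cover → pesticide application); rainfall total (to field slope via rainfall total → pest pressure → harvest timing → field slope; to pesticide application via rainfall total → weed cover → pesticide application).
Every other variable lacks a causal path to at least one of field slope and pesticide application.

2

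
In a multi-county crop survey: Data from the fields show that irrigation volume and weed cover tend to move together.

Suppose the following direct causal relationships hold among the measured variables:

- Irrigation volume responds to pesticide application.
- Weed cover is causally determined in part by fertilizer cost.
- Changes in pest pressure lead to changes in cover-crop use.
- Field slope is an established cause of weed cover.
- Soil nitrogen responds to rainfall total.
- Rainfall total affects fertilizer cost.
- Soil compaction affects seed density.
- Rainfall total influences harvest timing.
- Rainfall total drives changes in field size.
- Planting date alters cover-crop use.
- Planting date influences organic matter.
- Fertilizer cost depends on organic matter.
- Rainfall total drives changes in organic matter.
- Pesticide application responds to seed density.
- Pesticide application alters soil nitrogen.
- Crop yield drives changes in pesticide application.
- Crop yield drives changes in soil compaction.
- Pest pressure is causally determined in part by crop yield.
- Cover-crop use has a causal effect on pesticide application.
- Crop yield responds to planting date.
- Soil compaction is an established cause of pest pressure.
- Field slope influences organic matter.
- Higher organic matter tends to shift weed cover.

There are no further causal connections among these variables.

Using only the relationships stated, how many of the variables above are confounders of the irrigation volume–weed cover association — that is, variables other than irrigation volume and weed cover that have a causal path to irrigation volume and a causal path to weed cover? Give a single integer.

The common causes are: planting date (to irrigation volume via planting date → crop yield → pesticide application → irrigation volume; to weed cover via planting date → organic matter → weed cover).
Every other variable lacks a causal path to at least one of irrigation volume and weed cover.

1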